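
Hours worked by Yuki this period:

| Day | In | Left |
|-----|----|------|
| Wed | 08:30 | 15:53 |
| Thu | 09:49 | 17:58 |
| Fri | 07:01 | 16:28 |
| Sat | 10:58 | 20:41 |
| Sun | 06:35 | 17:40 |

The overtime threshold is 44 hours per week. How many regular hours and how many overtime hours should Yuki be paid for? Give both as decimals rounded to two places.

Wed: 08:30–15:53 = 7 h 23 min
Thu: 09:49–17:58 = 8 h 9 min
Fri: 07:01–16:28 = 9 h 27 min
Sat: 10:58–20:41 = 9 h 43 min
Sun: 06:35–17:40 = 11 h 5 min
Total worked: 45 h 47 min = 45.78 h.
Threshold 44 h → overtime 1 h 47 min, regular 44 h 0 min.

Regular 44.00 hours, overtime 1.78 hours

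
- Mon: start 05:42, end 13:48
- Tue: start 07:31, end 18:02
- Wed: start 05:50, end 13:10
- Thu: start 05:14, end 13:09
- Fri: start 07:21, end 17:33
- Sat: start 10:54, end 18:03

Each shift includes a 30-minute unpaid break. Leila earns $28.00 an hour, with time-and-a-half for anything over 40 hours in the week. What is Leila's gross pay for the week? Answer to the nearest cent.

Mon: 05:42–13:48 = 8 h 6 min; less 30 min break → 7 h 36 min
Tue: 07:31–18:02 = 10 h 31 min; less 30 min break → 10 h 1 min
Wed: 05:50–13:10 = 7 h 20 min; less 30 min break → 6 h 50 min
Thu: 05:14–13:09 = 7 h 55 min; less 30 min break → 7 h 25 min
Fri: 07:21–17:33 = 10 h 12 min; less 30 min break → 9 h 42 min
Sat: 10:54–18:03 = 7 h 9 min; less 30 min break → 6 h 39 min
Total worked: 48 h 13 min = 2893 min.
Regular 40 h 0 min = 2400 min at $28.00/h; overtime 8 h 13 min = 493 min at $42.00/h.
Pay = (2400 × $28.00 + 493 × $42.00) ÷ 60 = $1465.10.

$1465.10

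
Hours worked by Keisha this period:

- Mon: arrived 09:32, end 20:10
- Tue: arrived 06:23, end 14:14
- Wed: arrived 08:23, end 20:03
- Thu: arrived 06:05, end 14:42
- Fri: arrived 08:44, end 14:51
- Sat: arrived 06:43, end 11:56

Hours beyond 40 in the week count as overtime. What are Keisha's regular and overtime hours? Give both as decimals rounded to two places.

Mon: 09:32–20:10 = 10 h 38 min
Tue: 06:23–14:14 = 7 h 51 min
Wed: 08:23–20:03 = 11 h 40 min
Thu: 06:05–14:42 = 8 h 37 min
Fri: 08:44–14:51 = 6 h 7 min
Sat: 06:43–11:56 = 5 h 13 min
Total worked: 50 h 6 min = 50.10 h.
Threshold 40 h → overtime 10 h 6 min, regular 40 h 0 min.

Regular 40.00 hours, overtime 10.10 hours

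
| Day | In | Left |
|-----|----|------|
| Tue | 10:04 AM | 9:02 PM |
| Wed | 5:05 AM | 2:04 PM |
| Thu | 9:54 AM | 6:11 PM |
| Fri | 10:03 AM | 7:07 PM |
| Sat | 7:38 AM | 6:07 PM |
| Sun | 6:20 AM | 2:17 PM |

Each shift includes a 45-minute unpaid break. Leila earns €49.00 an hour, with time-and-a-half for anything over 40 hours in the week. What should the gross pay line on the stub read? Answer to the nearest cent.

Tue: 10:04 AM–9:02 PM = 10 h 58 min; less 45 min break → 10 h 13 min
Wed: 5:05 AM–2:04 PM = 8 h 59 min; less 45 min break → 8 h 14 min
Thu: 9:54 AM–6:11 PM = 8 h 17 min; less 45 min break → 7 h 32 min
Fri: 10:03 AM–7:07 PM = 9 h 4 min; less 45 min break → 8 h 19 min
Sat: 7:38 AM–6:07 PM = 10 h 29 min; less 45 min break → 9 h 44 min
Sun: 6:20 AM–2:17 PM = 7 h 57 min; less 45 min break → 7 h 12 min
Total worked: 51 h 14 min = 3074 min.
Regular 40 h 0 min = 2400 min at €49.00/h; overtime 11 h 14 min = 674 min at €73.50/h.
Pay = (2400 × €49.00 + 674 × €73.50) ÷ 60 = €2785.65.

€2785.65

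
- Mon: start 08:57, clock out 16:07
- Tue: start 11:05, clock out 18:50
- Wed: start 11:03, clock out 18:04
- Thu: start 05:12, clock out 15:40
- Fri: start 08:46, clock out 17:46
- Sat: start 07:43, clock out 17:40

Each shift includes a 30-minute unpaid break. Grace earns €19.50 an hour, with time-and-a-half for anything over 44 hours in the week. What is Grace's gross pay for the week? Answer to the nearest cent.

Mon: 08:57–16:07 = 7 h 10 min; less 30 min break → 6 h 40 min
Tue: 11:05–18:50 = 7 h 45 min; less 30 min break → 7 h 15 min
Wed: 11:03–18:04 = 7 h 1 min; less 30 min break → 6 h 31 min
Thu: 05:12–15:40 = 10 h 28 min; less 30 min break → 9 h 58 min
Fri: 08:46–17:46 = 9 h 0 min; less 30 min break → 8 h 30 min
Sat: 07:43–17:40 = 9 h 57 min; less 30 min break → 9 h 27 min
Total worked: 48 h 21 min = 2901 min.
Regular 44 h 0 min = 2640 min at €19.50/h; overtime 4 h 21 min = 261 min at €29.25/h.
Pay = (2640 × €19.50 + 261 × €29.25) ÷ 60 = €985.24.

€985.24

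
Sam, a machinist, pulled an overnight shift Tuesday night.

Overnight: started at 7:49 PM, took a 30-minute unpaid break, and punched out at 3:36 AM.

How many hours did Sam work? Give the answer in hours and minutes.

Overnight: 7:49 PM → midnight = 4 h 11 min; midnight → 3:36 AM = 3 h 36 min; span 7 h 47 min; less 30 min break → 7 h 17 min

7 h 17 min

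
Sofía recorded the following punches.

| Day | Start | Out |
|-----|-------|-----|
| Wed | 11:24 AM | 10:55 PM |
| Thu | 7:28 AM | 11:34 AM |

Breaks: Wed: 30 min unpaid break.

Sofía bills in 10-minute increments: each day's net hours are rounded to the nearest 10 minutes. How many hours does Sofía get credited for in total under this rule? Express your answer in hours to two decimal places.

15.17 hours

Wed: 11:24 AM–10:55 PM = 11 h 31 min − 30 min = 11 h 1 min → rounds to 11 h 0 min
Thu: 7:28 AM–11:34 AM = 4 h 6 min → rounds to 4 h 10 min
Total credited: 15 h 10 min.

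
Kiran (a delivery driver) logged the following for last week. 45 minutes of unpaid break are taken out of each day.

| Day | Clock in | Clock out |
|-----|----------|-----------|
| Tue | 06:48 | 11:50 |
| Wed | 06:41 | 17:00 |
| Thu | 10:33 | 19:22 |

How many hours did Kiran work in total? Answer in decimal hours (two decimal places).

21.92 hours

Tue: 06:48–11:50 = 5 h 2 min; less 45 min break → 4 h 17 min
Wed: 06:41–17:00 = 10 h 19 min; less 45 min break → 9 h 34 min
Thu: 10:33–19:22 = 8 h 49 min; less 45 min break → 8 h 4 min
Total: 4 h 17 min + 9 h 34 min + 8 h 4 min = 21 h 55 min.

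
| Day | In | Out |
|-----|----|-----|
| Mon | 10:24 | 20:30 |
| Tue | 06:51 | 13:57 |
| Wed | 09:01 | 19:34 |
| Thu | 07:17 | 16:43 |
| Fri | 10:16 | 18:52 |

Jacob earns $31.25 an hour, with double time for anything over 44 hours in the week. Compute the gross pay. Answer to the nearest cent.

Mon: 10:24–20:30 = 10 h 6 min
Tue: 06:51–13:57 = 7 h 6 min
Wed: 09:01–19:34 = 10 h 33 min
Thu: 07:17–16:43 = 9 h 26 min
Fri: 10:16–18:52 = 8 h 36 min
Total worked: 45 h 47 min = 2747 min.
Regular 44 h 0 min = 2640 min at $31.25/h; overtime 1 h 47 min = 107 min at $62.50/h.
Pay = (2640 × $31.25 + 107 × $62.50) ÷ 60 = $1486.46.

$1486.46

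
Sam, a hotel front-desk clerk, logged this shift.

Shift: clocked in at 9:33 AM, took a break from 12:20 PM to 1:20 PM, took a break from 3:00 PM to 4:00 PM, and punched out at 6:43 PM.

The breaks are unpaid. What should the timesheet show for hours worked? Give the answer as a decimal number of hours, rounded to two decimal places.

Shift: 9:33 AM–6:43 PM = 9 h 10 min; less 120 min break → 7 h 10 min

7.17 hours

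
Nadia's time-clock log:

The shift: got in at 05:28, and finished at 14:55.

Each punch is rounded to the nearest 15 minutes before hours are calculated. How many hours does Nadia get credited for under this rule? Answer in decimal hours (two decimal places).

9.50 hours

The shift: in 05:28→05:30, out 14:55→15:00; 9 h 30 min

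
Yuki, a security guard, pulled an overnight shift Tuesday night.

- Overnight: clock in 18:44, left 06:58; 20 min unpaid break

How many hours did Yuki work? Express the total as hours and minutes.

Overnight: 18:44 → midnight = 5 h 16 min; midnight → 06:58 = 6 h 58 min; span 12 h 14 min; less 20 min break → 11 h 54 min

11 h 54 min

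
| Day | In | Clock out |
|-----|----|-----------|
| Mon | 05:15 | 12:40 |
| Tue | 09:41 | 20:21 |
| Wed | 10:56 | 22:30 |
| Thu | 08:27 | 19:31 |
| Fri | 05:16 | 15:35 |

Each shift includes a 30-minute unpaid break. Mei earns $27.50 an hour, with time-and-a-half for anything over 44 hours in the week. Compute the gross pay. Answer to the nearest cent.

$1397.00

Mon: 05:15–12:40 = 7 h 25 min; less 30 min break → 6 h 55 min
Tue: 09:41–20:21 = 10 h 40 min; less 30 min break → 10 h 10 min
Wed: 10:56–22:30 = 11 h 34 min; less 30 min break → 11 h 4 min
Thu: 08:27–19:31 = 11 h 4 min; less 30 min break → 10 h 34 min
Fri: 05:16–15:35 = 10 h 19 min; less 30 min break → 9 h 49 min
Total worked: 48 h 32 min = 2912 min.
Regular 44 h 0 min = 2640 min at $27.50/h; overtime 4 h 32 min = 272 min at $41.25/h.
Pay = (2640 × $27.50 + 272 × $41.25) ÷ 60 = $1397.00.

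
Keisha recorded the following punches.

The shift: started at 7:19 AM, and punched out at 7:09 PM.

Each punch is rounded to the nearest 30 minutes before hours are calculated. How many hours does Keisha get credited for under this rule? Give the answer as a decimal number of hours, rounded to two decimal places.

The shift: in 7:19 AM→7:30 AM, out 7:09 PM→7:00 PM; 11 h 30 min

11.50 hours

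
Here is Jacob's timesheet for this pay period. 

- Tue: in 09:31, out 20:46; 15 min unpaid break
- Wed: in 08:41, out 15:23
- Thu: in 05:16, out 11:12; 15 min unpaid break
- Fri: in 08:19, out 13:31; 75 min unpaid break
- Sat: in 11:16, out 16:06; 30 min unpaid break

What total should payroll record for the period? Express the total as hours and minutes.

Tue: 09:31–20:46 = 11 h 15 min; less 15 min break → 11 h 0 min
Wed: 08:41–15:23 = 6 h 42 min
Thu: 05:16–11:12 = 5 h 56 min; less 15 min break → 5 h 41 min
Fri: 08:19–13:31 = 5 h 12 min; less 75 min break → 3 h 57 min
Sat: 11:16–16:06 = 4 h 50 min; less 30 min break → 4 h 20 min
Total: 11 h 0 min + 6 h 42 min + 5 h 41 min + 3 h 57 min + 4 h 20 min = 31 h 40 min.

31 h 40 min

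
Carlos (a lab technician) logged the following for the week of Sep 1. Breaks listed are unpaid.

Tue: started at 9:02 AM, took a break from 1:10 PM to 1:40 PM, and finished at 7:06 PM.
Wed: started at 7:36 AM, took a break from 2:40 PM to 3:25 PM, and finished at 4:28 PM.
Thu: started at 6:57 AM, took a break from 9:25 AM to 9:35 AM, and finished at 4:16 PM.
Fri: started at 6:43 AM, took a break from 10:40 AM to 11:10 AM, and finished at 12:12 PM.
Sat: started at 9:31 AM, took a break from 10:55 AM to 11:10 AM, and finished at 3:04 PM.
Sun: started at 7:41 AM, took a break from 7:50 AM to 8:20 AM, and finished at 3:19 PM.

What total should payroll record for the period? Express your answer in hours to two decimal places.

Tue: 9:02 AM–7:06 PM = 10 h 4 min; less 30 min break → 9 h 34 min
Wed: 7:36 AM–4:28 PM = 8 h 52 min; less 45 min break → 8 h 7 min
Thu: 6:57 AM–4:16 PM = 9 h 19 min; less 10 min break → 9 h 9 min
Fri: 6:43 AM–12:12 PM = 5 h 29 min; less 30 min break → 4 h 59 min
Sat: 9:31 AM–3:04 PM = 5 h 33 min; less 15 min break → 5 h 18 min
Sun: 7:41 AM–3:19 PM = 7 h 38 min; less 30 min break → 7 h 8 min
Total: 9 h 34 min + 8 h 7 min + 9 h 9 min + 4 h 59 min + 5 h 18 min + 7 h 8 min = 44 h 15 min.

44.25 hours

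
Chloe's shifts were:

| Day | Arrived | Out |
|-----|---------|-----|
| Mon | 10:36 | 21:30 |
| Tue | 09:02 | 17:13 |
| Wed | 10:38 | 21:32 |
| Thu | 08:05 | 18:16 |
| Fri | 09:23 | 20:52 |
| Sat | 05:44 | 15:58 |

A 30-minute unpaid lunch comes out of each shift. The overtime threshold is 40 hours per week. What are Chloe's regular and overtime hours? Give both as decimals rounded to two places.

Mon: 10:36–21:30 = 10 h 54 min; less 30 min break → 10 h 24 min
Tue: 09:02–17:13 = 8 h 11 min; less 30 min break → 7 h 41 min
Wed: 10:38–21:32 = 10 h 54 min; less 30 min break → 10 h 24 min
Thu: 08:05–18:16 = 10 h 11 min; less 30 min break → 9 h 41 min
Fri: 09:23–20:52 = 11 h 29 min; less 30 min break → 10 h 59 min
Sat: 05:44–15:58 = 10 h 14 min; less 30 min break → 9 h 44 min
Total worked: 58 h 53 min = 58.88 h.
Threshold 40 h → overtime 18 h 53 min, regular 40 h 0 min.

Regular 40.00 hours, overtime 18.88 hours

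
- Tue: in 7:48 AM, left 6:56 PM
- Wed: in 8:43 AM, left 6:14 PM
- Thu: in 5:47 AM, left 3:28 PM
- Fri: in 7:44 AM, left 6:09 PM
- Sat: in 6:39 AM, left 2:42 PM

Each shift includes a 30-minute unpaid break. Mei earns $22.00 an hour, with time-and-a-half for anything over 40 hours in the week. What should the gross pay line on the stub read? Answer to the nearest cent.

Tue: 7:48 AM–6:56 PM = 11 h 8 min; less 30 min break → 10 h 38 min
Wed: 8:43 AM–6:14 PM = 9 h 31 min; less 30 min break → 9 h 1 min
Thu: 5:47 AM–3:28 PM = 9 h 41 min; less 30 min break → 9 h 11 min
Fri: 7:44 AM–6:09 PM = 10 h 25 min; less 30 min break → 9 h 55 min
Sat: 6:39 AM–2:42 PM = 8 h 3 min; less 30 min break → 7 h 33 min
Total worked: 46 h 18 min = 2778 min.
Regular 40 h 0 min = 2400 min at $22.00/h; overtime 6 h 18 min = 378 min at $33.00/h.
Pay = (2400 × $22.00 + 378 × $33.00) ÷ 60 = $1087.90.

$1087.90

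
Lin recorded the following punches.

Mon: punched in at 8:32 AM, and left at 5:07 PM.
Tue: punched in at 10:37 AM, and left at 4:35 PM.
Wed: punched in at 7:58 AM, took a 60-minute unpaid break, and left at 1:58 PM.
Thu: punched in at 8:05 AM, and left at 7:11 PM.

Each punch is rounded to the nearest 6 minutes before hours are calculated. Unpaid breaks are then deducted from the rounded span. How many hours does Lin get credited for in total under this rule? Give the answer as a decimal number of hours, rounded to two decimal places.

Mon: in 8:32 AM→8:30 AM, out 5:07 PM→5:06 PM; 8 h 36 min
Tue: in 10:37 AM→10:36 AM, out 4:35 PM→4:36 PM; 6 h 0 min
Wed: in 7:58 AM→8:00 AM, out 1:58 PM→2:00 PM; 6 h 0 min − 60 min = 5 h 0 min
Thu: in 8:05 AM→8:06 AM, out 7:11 PM→7:12 PM; 11 h 6 min
Total credited: 30 h 42 min.

30.70 hours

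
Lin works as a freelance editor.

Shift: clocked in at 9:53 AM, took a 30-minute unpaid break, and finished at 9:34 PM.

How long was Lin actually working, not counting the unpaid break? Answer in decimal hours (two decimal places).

Shift: 9:53 AM–9:34 PM = 11 h 41 min; less 30 min break → 11 h 11 min

11.18 hours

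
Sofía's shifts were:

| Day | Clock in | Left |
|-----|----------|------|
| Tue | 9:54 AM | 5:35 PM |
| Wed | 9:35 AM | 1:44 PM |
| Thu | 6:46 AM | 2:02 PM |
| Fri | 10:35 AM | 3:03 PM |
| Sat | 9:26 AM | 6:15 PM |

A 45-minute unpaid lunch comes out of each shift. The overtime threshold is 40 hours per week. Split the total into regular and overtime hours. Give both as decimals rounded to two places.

Tue: 9:54 AM–5:35 PM = 7 h 41 min; less 45 min break → 6 h 56 min
Wed: 9:35 AM–1:44 PM = 4 h 9 min; less 45 min break → 3 h 24 min
Thu: 6:46 AM–2:02 PM = 7 h 16 min; less 45 min break → 6 h 31 min
Fri: 10:35 AM–3:03 PM = 4 h 28 min; less 45 min break → 3 h 43 min
Sat: 9:26 AM–6:15 PM = 8 h 49 min; less 45 min break → 8 h 4 min
Total worked: 28 h 38 min = 28.63 h.
Threshold 40 h → overtime 0 h 0 min, regular 28 h 38 min.

Regular 28.63 hours, overtime 0.00 hours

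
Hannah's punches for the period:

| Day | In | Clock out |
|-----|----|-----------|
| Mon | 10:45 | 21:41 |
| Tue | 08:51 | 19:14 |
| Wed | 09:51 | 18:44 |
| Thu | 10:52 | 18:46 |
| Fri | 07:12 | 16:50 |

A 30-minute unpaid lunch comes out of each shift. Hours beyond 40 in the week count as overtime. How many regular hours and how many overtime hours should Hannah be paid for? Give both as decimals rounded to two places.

Regular 40.00 hours, overtime 5.23 hours

Mon: 10:45–21:41 = 10 h 56 min; less 30 min break → 10 h 26 min
Tue: 08:51–19:14 = 10 h 23 min; less 30 min break → 9 h 53 min
Wed: 09:51–18:44 = 8 h 53 min; less 30 min break → 8 h 23 min
Thu: 10:52–18:46 = 7 h 54 min; less 30 min break → 7 h 24 min
Fri: 07:12–16:50 = 9 h 38 min; less 30 min break → 9 h 8 min
Total worked: 45 h 14 min = 45.23 h.
Threshold 40 h → overtime 5 h 14 min, regular 40 h 0 min.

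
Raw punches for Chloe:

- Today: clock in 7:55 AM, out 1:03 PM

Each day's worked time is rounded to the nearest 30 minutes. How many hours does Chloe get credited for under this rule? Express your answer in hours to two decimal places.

Today: 7:55 AM–1:03 PM = 5 h 8 min → rounds to 5 h 0 min

5.00 hours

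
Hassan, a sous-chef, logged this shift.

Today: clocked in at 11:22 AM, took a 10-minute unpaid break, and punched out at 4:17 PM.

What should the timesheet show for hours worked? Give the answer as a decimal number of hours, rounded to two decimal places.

4.75 hours

Today: 11:22 AM–4:17 PM = 4 h 55 min; less 10 min break → 4 h 45 min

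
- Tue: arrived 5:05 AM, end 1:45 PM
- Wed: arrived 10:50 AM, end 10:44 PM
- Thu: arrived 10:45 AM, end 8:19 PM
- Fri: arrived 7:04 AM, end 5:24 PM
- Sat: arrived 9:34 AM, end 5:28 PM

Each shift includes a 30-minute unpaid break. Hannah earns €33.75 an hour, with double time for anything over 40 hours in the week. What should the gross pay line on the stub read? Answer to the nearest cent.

€1746.00

Tue: 5:05 AM–1:45 PM = 8 h 40 min; less 30 min break → 8 h 10 min
Wed: 10:50 AM–10:44 PM = 11 h 54 min; less 30 min break → 11 h 24 min
Thu: 10:45 AM–8:19 PM = 9 h 34 min; less 30 min break → 9 h 4 min
Fri: 7:04 AM–5:24 PM = 10 h 20 min; less 30 min break → 9 h 50 min
Sat: 9:34 AM–5:28 PM = 7 h 54 min; less 30 min break → 7 h 24 min
Total worked: 45 h 52 min = 2752 min.
Regular 40 h 0 min = 2400 min at €33.75/h; overtime 5 h 52 min = 352 min at €67.50/h.
Pay = (2400 × €33.75 + 352 × €67.50) ÷ 60 = €1746.00.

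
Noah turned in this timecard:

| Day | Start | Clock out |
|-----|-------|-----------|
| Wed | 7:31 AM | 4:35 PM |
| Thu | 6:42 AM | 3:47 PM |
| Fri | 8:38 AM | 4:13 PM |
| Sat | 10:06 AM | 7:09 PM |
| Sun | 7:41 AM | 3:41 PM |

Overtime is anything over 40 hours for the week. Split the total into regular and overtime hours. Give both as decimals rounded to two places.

Regular 40.00 hours, overtime 2.78 hours

Wed: 7:31 AM–4:35 PM = 9 h 4 min
Thu: 6:42 AM–3:47 PM = 9 h 5 min
Fri: 8:38 AM–4:13 PM = 7 h 35 min
Sat: 10:06 AM–7:09 PM = 9 h 3 min
Sun: 7:41 AM–3:41 PM = 8 h 0 min
Total worked: 42 h 47 min = 42.78 h.
Threshold 40 h → overtime 2 h 47 min, regular 40 h 0 min.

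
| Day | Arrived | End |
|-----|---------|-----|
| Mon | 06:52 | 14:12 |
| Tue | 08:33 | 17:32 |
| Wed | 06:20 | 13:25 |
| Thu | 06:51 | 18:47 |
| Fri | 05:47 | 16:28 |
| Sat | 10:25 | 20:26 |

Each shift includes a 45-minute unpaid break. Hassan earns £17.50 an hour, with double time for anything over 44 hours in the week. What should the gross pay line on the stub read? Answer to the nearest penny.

£1033.67

Mon: 06:52–14:12 = 7 h 20 min; less 45 min break → 6 h 35 min
Tue: 08:33–17:32 = 8 h 59 min; less 45 min break → 8 h 14 min
Wed: 06:20–13:25 = 7 h 5 min; less 45 min break → 6 h 20 min
Thu: 06:51–18:47 = 11 h 56 min; less 45 min break → 11 h 11 min
Fri: 05:47–16:28 = 10 h 41 min; less 45 min break → 9 h 56 min
Sat: 10:25–20:26 = 10 h 1 min; less 45 min break → 9 h 16 min
Total worked: 51 h 32 min = 3092 min.
Regular 44 h 0 min = 2640 min at £17.50/h; overtime 7 h 32 min = 452 min at £35.00/h.
Pay = (2640 × £17.50 + 452 × £35.00) ÷ 60 = £1033.67.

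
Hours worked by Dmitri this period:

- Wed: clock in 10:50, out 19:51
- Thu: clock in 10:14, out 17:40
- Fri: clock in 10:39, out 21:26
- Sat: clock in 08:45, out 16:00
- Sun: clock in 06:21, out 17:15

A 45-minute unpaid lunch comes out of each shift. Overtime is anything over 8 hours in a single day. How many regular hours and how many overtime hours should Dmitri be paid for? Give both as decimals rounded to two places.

Regular 37.18 hours, overtime 4.45 hours

Wed: 10:50–19:51 = 9 h 1 min; less 45 min break → 8 h 16 min
Thu: 10:14–17:40 = 7 h 26 min; less 45 min break → 6 h 41 min
Fri: 10:39–21:26 = 10 h 47 min; less 45 min break → 10 h 2 min
Sat: 08:45–16:00 = 7 h 15 min; less 45 min break → 6 h 30 min
Sun: 06:21–17:15 = 10 h 54 min; less 45 min break → 10 h 9 min
Wed reg 8 h 0 min / OT 0 h 16 min; Thu reg 6 h 41 min / OT 0 h 0 min; Fri reg 8 h 0 min / OT 2 h 2 min; Sat reg 6 h 30 min / OT 0 h 0 min; Sun reg 8 h 0 min / OT 2 h 9 min.
Totals: regular 37 h 11 min, overtime 4 h 27 min.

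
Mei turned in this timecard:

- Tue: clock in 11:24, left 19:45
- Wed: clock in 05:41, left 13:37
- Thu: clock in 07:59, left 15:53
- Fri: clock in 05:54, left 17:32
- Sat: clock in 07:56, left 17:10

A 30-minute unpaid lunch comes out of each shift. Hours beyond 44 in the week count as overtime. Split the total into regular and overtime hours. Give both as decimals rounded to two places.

Regular 42.55 hours, overtime 0.00 hours

Tue: 11:24–19:45 = 8 h 21 min; less 30 min break → 7 h 51 min
Wed: 05:41–13:37 = 7 h 56 min; less 30 min break → 7 h 26 min
Thu: 07:59–15:53 = 7 h 54 min; less 30 min break → 7 h 24 min
Fri: 05:54–17:32 = 11 h 38 min; less 30 min break → 11 h 8 min
Sat: 07:56–17:10 = 9 h 14 min; less 30 min break → 8 h 44 min
Total worked: 42 h 33 min = 42.55 h.
Threshold 44 h → overtime 0 h 0 min, regular 42 h 33 min.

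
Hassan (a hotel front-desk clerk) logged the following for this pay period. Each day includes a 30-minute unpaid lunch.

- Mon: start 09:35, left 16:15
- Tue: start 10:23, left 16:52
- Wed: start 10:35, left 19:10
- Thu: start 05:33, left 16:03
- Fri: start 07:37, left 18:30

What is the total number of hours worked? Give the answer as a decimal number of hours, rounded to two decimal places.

40.62 hours

Mon: 09:35–16:15 = 6 h 40 min; less 30 min break → 6 h 10 min
Tue: 10:23–16:52 = 6 h 29 min; less 30 min break → 5 h 59 min
Wed: 10:35–19:10 = 8 h 35 min; less 30 min break → 8 h 5 min
Thu: 05:33–16:03 = 10 h 30 min; less 30 min break → 10 h 0 min
Fri: 07:37–18:30 = 10 h 53 min; less 30 min break → 10 h 23 min
Total: 6 h 10 min + 5 h 59 min + 8 h 5 min + 10 h 0 min + 10 h 23 min = 40 h 37 min.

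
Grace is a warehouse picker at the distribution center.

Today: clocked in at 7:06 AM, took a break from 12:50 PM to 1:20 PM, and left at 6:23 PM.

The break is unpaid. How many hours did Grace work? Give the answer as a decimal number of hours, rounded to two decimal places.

Today: 7:06 AM–6:23 PM = 11 h 17 min; less 30 min break → 10 h 47 min

10.78 hours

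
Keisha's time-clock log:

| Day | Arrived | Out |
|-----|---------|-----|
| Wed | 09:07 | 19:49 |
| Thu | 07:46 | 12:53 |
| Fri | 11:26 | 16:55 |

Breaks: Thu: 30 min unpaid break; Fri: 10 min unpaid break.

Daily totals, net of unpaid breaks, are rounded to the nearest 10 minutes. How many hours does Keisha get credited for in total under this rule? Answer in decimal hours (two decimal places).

Wed: 09:07–19:49 = 10 h 42 min → rounds to 10 h 40 min
Thu: 07:46–12:53 = 5 h 7 min − 30 min = 4 h 37 min → rounds to 4 h 40 min
Fri: 11:26–16:55 = 5 h 29 min − 10 min = 5 h 19 min → rounds to 5 h 20 min
Total credited: 20 h 40 min.

20.67 hours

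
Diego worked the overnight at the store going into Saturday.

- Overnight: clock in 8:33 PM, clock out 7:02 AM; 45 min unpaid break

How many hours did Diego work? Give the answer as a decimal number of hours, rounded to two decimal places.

9.73 hours

Overnight: 8:33 PM → midnight = 3 h 27 min; midnight → 7:02 AM = 7 h 2 min; span 10 h 29 min; less 45 min break → 9 h 44 min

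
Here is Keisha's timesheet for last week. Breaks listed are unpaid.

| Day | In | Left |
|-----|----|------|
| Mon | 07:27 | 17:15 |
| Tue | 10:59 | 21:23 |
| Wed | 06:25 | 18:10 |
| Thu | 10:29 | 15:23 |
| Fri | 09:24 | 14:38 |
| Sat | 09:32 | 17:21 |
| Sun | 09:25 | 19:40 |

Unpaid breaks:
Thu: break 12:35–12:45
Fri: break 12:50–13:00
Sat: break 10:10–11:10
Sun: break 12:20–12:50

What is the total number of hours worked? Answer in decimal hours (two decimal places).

58.32 hours

Mon: 07:27–17:15 = 9 h 48 min
Tue: 10:59–21:23 = 10 h 24 min
Wed: 06:25–18:10 = 11 h 45 min
Thu: 10:29–15:23 = 4 h 54 min; less 10 min break → 4 h 44 min
Fri: 09:24–14:38 = 5 h 14 min; less 10 min break → 5 h 4 min
Sat: 09:32–17:21 = 7 h 49 min; less 60 min break → 6 h 49 min
Sun: 09:25–19:40 = 10 h 15 min; less 30 min break → 9 h 45 min
Total: 9 h 48 min + 10 h 24 min + 11 h 45 min + 4 h 44 min + 5 h 4 min + 6 h 49 min + 9 h 45 min = 58 h 19 min.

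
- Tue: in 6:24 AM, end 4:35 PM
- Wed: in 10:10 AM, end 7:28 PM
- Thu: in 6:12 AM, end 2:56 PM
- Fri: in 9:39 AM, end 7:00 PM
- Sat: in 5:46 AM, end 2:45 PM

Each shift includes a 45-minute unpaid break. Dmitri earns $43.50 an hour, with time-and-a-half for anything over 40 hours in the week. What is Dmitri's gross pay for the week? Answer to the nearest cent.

$1922.70

Tue: 6:24 AM–4:35 PM = 10 h 11 min; less 45 min break → 9 h 26 min
Wed: 10:10 AM–7:28 PM = 9 h 18 min; less 45 min break → 8 h 33 min
Thu: 6:12 AM–2:56 PM = 8 h 44 min; less 45 min break → 7 h 59 min
Fri: 9:39 AM–7:00 PM = 9 h 21 min; less 45 min break → 8 h 36 min
Sat: 5:46 AM–2:45 PM = 8 h 59 min; less 45 min break → 8 h 14 min
Total worked: 42 h 48 min = 2568 min.
Regular 40 h 0 min = 2400 min at $43.50/h; overtime 2 h 48 min = 168 min at $65.25/h.
Pay = (2400 × $43.50 + 168 × $65.25) ÷ 60 = $1922.70.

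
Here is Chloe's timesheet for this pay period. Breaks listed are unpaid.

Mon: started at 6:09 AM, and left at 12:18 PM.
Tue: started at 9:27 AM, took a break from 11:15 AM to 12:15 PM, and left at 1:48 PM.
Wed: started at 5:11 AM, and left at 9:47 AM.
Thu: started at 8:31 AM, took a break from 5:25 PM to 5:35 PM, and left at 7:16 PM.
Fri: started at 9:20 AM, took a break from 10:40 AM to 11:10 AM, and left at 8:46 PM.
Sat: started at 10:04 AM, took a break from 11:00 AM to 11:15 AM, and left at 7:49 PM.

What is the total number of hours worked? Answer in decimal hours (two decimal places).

45.12 hours

Mon: 6:09 AM–12:18 PM = 6 h 9 min
Tue: 9:27 AM–1:48 PM = 4 h 21 min; less 60 min break → 3 h 21 min
Wed: 5:11 AM–9:47 AM = 4 h 36 min
Thu: 8:31 AM–7:16 PM = 10 h 45 min; less 10 min break → 10 h 35 min
Fri: 9:20 AM–8:46 PM = 11 h 26 min; less 30 min break → 10 h 56 min
Sat: 10:04 AM–7:49 PM = 9 h 45 min; less 15 min break → 9 h 30 min
Total: 6 h 9 min + 3 h 21 min + 4 h 36 min + 10 h 35 min + 10 h 56 min + 9 h 30 min = 45 h 7 min.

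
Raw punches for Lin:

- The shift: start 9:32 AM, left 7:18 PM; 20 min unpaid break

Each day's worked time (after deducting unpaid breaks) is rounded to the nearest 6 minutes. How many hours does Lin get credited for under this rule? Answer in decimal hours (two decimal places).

The shift: 9:32 AM–7:18 PM = 9 h 46 min − 20 min = 9 h 26 min → rounds to 9 h 24 min

9.40 hours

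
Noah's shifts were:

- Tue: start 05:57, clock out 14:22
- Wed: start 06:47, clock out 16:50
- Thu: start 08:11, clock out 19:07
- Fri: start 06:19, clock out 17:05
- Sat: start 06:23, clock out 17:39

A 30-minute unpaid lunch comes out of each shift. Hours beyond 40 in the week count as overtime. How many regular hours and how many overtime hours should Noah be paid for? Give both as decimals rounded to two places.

Tue: 05:57–14:22 = 8 h 25 min; less 30 min break → 7 h 55 min
Wed: 06:47–16:50 = 10 h 3 min; less 30 min break → 9 h 33 min
Thu: 08:11–19:07 = 10 h 56 min; less 30 min break → 10 h 26 min
Fri: 06:19–17:05 = 10 h 46 min; less 30 min break → 10 h 16 min
Sat: 06:23–17:39 = 11 h 16 min; less 30 min break → 10 h 46 min
Total worked: 48 h 56 min = 48.93 h.
Threshold 40 h → overtime 8 h 56 min, regular 40 h 0 min.

Regular 40.00 hours, overtime 8.93 hours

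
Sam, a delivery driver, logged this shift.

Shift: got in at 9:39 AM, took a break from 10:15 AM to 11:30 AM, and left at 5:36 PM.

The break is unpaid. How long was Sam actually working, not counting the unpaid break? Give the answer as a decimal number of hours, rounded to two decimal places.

Shift: 9:39 AM–5:36 PM = 7 h 57 min; less 75 min break → 6 h 42 min

6.70 hours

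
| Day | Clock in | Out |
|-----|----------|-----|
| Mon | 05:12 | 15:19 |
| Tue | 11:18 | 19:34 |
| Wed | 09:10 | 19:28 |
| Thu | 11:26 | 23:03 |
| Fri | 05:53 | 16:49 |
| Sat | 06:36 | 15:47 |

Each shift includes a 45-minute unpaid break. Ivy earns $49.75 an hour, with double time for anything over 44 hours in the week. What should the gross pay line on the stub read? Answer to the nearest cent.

$3374.71

Mon: 05:12–15:19 = 10 h 7 min; less 45 min break → 9 h 22 min
Tue: 11:18–19:34 = 8 h 16 min; less 45 min break → 7 h 31 min
Wed: 09:10–19:28 = 10 h 18 min; less 45 min break → 9 h 33 min
Thu: 11:26–23:03 = 11 h 37 min; less 45 min break → 10 h 52 min
Fri: 05:53–16:49 = 10 h 56 min; less 45 min break → 10 h 11 min
Sat: 06:36–15:47 = 9 h 11 min; less 45 min break → 8 h 26 min
Total worked: 55 h 55 min = 3355 min.
Regular 44 h 0 min = 2640 min at $49.75/h; overtime 11 h 55 min = 715 min at $99.50/h.
Pay = (2640 × $49.75 + 715 × $99.50) ÷ 60 = $3374.71.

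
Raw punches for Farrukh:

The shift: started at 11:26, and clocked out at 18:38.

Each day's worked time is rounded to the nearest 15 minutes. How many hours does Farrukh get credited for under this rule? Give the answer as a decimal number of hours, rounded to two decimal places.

7.25 hours

The shift: 11:26–18:38 = 7 h 12 min → rounds to 7 h 15 min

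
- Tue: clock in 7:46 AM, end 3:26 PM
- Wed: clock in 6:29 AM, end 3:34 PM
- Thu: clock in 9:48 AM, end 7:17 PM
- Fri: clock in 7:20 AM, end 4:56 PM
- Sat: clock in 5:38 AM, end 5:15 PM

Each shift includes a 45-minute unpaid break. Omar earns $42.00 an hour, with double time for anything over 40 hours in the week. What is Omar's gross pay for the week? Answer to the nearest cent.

Tue: 7:46 AM–3:26 PM = 7 h 40 min; less 45 min break → 6 h 55 min
Wed: 6:29 AM–3:34 PM = 9 h 5 min; less 45 min break → 8 h 20 min
Thu: 9:48 AM–7:17 PM = 9 h 29 min; less 45 min break → 8 h 44 min
Fri: 7:20 AM–4:56 PM = 9 h 36 min; less 45 min break → 8 h 51 min
Sat: 5:38 AM–5:15 PM = 11 h 37 min; less 45 min break → 10 h 52 min
Total worked: 43 h 42 min = 2622 min.
Regular 40 h 0 min = 2400 min at $42.00/h; overtime 3 h 42 min = 222 min at $84.00/h.
Pay = (2400 × $42.00 + 222 × $84.00) ÷ 60 = $1990.80.

$1990.80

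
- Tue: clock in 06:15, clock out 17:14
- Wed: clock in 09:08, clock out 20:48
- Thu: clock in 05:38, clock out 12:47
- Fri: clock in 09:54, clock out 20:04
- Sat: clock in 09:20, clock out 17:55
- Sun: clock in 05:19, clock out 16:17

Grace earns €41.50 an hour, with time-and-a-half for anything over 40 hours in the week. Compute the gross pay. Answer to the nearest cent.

Tue: 06:15–17:14 = 10 h 59 min
Wed: 09:08–20:48 = 11 h 40 min
Thu: 05:38–12:47 = 7 h 9 min
Fri: 09:54–20:04 = 10 h 10 min
Sat: 09:20–17:55 = 8 h 35 min
Sun: 05:19–16:17 = 10 h 58 min
Total worked: 59 h 31 min = 3571 min.
Regular 40 h 0 min = 2400 min at €41.50/h; overtime 19 h 31 min = 1171 min at €62.25/h.
Pay = (2400 × €41.50 + 1171 × €62.25) ÷ 60 = €2874.91.

€2874.91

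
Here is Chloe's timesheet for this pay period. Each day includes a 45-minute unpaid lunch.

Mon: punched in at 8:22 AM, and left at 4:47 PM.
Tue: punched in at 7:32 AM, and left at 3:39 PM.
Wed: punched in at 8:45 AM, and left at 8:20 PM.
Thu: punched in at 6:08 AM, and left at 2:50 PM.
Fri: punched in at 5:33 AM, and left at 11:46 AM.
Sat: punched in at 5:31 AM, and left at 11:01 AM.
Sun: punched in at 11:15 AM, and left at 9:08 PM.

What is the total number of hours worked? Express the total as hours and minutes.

53 h 10 min

Mon: 8:22 AM–4:47 PM = 8 h 25 min; less 45 min break → 7 h 40 min
Tue: 7:32 AM–3:39 PM = 8 h 7 min; less 45 min break → 7 h 22 min
Wed: 8:45 AM–8:20 PM = 11 h 35 min; less 45 min break → 10 h 50 min
Thu: 6:08 AM–2:50 PM = 8 h 42 min; less 45 min break → 7 h 57 min
Fri: 5:33 AM–11:46 AM = 6 h 13 min; less 45 min break → 5 h 28 min
Sat: 5:31 AM–11:01 AM = 5 h 30 min; less 45 min break → 4 h 45 min
Sun: 11:15 AM–9:08 PM = 9 h 53 min; less 45 min break → 9 h 8 min
Total: 7 h 40 min + 7 h 22 min + 10 h 50 min + 7 h 57 min + 5 h 28 min + 4 h 45 min + 9 h 8 min = 53 h 10 min.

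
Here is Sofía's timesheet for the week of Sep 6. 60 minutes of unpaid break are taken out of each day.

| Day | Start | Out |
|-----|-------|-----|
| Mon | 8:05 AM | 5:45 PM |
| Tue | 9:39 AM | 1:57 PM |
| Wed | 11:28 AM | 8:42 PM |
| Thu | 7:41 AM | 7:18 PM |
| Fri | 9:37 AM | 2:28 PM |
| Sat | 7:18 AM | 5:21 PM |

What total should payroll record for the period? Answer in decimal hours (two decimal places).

43.72 hours

Mon: 8:05 AM–5:45 PM = 9 h 40 min; less 60 min break → 8 h 40 min
Tue: 9:39 AM–1:57 PM = 4 h 18 min; less 60 min break → 3 h 18 min
Wed: 11:28 AM–8:42 PM = 9 h 14 min; less 60 min break → 8 h 14 min
Thu: 7:41 AM–7:18 PM = 11 h 37 min; less 60 min break → 10 h 37 min
Fri: 9:37 AM–2:28 PM = 4 h 51 min; less 60 min break → 3 h 51 min
Sat: 7:18 AM–5:21 PM = 10 h 3 min; less 60 min break → 9 h 3 min
Total: 8 h 40 min + 3 h 18 min + 8 h 14 min + 10 h 37 min + 3 h 51 min + 9 h 3 min = 43 h 43 min.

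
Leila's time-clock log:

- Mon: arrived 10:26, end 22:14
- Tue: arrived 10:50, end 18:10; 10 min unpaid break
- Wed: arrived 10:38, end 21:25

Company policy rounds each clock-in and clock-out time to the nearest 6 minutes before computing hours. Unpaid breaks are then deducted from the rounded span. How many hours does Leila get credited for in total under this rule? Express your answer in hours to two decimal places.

29.83 hours

Mon: in 10:26→10:24, out 22:14→22:12; 11 h 48 min
Tue: in 10:50→10:48, out 18:10→18:12; 7 h 24 min − 10 min = 7 h 14 min
Wed: in 10:38→10:36, out 21:25→21:24; 10 h 48 min
Total credited: 29 h 50 min.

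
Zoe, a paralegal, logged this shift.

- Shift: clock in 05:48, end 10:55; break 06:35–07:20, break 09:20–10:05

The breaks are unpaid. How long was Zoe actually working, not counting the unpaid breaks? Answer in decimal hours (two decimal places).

Shift: 05:48–10:55 = 5 h 7 min; less 90 min break → 3 h 37 min

3.62 hours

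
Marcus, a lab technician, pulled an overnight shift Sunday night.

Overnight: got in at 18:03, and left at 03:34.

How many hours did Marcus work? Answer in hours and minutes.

Overnight: 18:03 → midnight = 5 h 57 min; midnight → 03:34 = 3 h 34 min; span 9 h 31 min

9 h 31 min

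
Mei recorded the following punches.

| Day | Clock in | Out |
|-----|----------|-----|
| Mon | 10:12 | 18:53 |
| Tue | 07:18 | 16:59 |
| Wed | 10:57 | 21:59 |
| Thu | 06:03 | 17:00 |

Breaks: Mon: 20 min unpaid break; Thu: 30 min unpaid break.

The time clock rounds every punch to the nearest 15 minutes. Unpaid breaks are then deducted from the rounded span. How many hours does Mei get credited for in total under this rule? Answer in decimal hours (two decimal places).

39.67 hours

Mon: in 10:12→10:15, out 18:53→19:00; 8 h 45 min − 20 min = 8 h 25 min
Tue: in 07:18→07:15, out 16:59→17:00; 9 h 45 min
Wed: in 10:57→11:00, out 21:59→22:00; 11 h 0 min
Thu: in 06:03→06:00, out 17:00→17:00; 11 h 0 min − 30 min = 10 h 30 min
Total credited: 39 h 40 min.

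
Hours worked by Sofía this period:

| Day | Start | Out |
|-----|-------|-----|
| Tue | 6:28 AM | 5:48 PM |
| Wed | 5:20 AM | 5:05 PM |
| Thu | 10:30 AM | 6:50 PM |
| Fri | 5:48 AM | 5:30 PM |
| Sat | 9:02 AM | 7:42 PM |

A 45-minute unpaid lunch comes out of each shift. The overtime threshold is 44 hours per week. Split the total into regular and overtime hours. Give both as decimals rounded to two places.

Tue: 6:28 AM–5:48 PM = 11 h 20 min; less 45 min break → 10 h 35 min
Wed: 5:20 AM–5:05 PM = 11 h 45 min; less 45 min break → 11 h 0 min
Thu: 10:30 AM–6:50 PM = 8 h 20 min; less 45 min break → 7 h 35 min
Fri: 5:48 AM–5:30 PM = 11 h 42 min; less 45 min break → 10 h 57 min
Sat: 9:02 AM–7:42 PM = 10 h 40 min; less 45 min break → 9 h 55 min
Total worked: 50 h 2 min = 50.03 h.
Threshold 44 h → overtime 6 h 2 min, regular 44 h 0 min.

Regular 44.00 hours, overtime 6.03 hours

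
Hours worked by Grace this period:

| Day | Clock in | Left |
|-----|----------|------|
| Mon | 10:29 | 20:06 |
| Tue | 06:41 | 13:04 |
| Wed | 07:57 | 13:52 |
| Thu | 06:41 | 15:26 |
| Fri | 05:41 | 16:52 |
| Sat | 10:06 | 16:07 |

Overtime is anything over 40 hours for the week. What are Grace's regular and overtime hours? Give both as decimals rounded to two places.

Mon: 10:29–20:06 = 9 h 37 min
Tue: 06:41–13:04 = 6 h 23 min
Wed: 07:57–13:52 = 5 h 55 min
Thu: 06:41–15:26 = 8 h 45 min
Fri: 05:41–16:52 = 11 h 11 min
Sat: 10:06–16:07 = 6 h 1 min
Total worked: 47 h 52 min = 47.87 h.
Threshold 40 h → overtime 7 h 52 min, regular 40 h 0 min.

Regular 40.00 hours, overtime 7.87 hours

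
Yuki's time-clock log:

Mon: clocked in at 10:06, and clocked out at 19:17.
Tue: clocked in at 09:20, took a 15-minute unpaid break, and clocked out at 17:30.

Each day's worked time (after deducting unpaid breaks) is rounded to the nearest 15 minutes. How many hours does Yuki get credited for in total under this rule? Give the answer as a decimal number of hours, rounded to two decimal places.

17.25 hours

Mon: 10:06–19:17 = 9 h 11 min → rounds to 9 h 15 min
Tue: 09:20–17:30 = 8 h 10 min − 15 min = 7 h 55 min → rounds to 8 h 0 min
Total credited: 17 h 15 min.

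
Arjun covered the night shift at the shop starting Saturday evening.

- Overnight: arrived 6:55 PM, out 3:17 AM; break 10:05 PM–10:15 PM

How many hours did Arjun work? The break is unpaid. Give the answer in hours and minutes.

Overnight: 6:55 PM → midnight = 5 h 5 min; midnight → 3:17 AM = 3 h 17 min; span 8 h 22 min; less 10 min break → 8 h 12 min

8 h 12 min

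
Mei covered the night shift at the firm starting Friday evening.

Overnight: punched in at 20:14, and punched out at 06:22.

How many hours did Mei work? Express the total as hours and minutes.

Overnight: 20:14 → midnight = 3 h 46 min; midnight → 06:22 = 6 h 22 min; span 10 h 8 min

10 h 8 min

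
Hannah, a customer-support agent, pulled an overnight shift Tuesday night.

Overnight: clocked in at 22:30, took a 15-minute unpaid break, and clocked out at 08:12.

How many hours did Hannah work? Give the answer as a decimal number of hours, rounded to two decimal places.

9.45 hours

Overnight: 22:30 → midnight = 1 h 30 min; midnight → 08:12 = 8 h 12 min; span 9 h 42 min; less 15 min break → 9 h 27 min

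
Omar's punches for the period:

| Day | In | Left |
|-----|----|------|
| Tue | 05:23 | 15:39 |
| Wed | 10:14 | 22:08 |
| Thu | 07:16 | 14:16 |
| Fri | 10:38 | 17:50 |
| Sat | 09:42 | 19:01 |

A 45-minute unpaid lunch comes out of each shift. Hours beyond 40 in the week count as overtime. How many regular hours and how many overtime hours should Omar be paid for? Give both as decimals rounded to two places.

Tue: 05:23–15:39 = 10 h 16 min; less 45 min break → 9 h 31 min
Wed: 10:14–22:08 = 11 h 54 min; less 45 min break → 11 h 9 min
Thu: 07:16–14:16 = 7 h 0 min; less 45 min break → 6 h 15 min
Fri: 10:38–17:50 = 7 h 12 min; less 45 min break → 6 h 27 min
Sat: 09:42–19:01 = 9 h 19 min; less 45 min break → 8 h 34 min
Total worked: 41 h 56 min = 41.93 h.
Threshold 40 h → overtime 1 h 56 min, regular 40 h 0 min.

Regular 40.00 hours, overtime 1.93 hours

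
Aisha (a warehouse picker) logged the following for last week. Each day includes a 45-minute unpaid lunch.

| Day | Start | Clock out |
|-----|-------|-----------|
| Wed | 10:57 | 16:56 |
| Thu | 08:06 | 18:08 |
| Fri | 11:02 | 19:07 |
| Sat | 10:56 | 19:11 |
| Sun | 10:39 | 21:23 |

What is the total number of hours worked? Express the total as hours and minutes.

39 h 20 min

Wed: 10:57–16:56 = 5 h 59 min; less 45 min break → 5 h 14 min
Thu: 08:06–18:08 = 10 h 2 min; less 45 min break → 9 h 17 min
Fri: 11:02–19:07 = 8 h 5 min; less 45 min break → 7 h 20 min
Sat: 10:56–19:11 = 8 h 15 min; less 45 min break → 7 h 30 min
Sun: 10:39–21:23 = 10 h 44 min; less 45 min break → 9 h 59 min
Total: 5 h 14 min + 9 h 17 min + 7 h 20 min + 7 h 30 min + 9 h 59 min = 39 h 20 min.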